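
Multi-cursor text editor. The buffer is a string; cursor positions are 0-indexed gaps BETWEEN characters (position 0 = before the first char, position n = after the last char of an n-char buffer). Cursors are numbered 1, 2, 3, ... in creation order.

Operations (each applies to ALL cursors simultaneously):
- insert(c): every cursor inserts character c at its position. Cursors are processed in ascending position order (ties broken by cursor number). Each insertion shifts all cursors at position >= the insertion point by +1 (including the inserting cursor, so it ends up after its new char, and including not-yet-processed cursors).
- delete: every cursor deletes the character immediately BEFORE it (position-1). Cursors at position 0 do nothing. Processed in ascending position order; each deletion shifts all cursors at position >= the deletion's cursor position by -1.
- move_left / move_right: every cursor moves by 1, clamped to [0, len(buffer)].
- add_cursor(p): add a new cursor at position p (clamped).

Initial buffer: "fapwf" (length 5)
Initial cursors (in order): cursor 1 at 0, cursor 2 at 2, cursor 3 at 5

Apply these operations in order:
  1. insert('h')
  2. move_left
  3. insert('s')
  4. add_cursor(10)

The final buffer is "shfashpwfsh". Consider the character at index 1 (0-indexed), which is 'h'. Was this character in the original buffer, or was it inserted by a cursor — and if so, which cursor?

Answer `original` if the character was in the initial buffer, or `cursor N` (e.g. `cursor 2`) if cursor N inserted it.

After op 1 (insert('h')): buffer="hfahpwfh" (len 8), cursors c1@1 c2@4 c3@8, authorship 1..2...3
After op 2 (move_left): buffer="hfahpwfh" (len 8), cursors c1@0 c2@3 c3@7, authorship 1..2...3
After op 3 (insert('s')): buffer="shfashpwfsh" (len 11), cursors c1@1 c2@5 c3@10, authorship 11..22...33
After op 4 (add_cursor(10)): buffer="shfashpwfsh" (len 11), cursors c1@1 c2@5 c3@10 c4@10, authorship 11..22...33
Authorship (.=original, N=cursor N): 1 1 . . 2 2 . . . 3 3
Index 1: author = 1

Answer: cursor 1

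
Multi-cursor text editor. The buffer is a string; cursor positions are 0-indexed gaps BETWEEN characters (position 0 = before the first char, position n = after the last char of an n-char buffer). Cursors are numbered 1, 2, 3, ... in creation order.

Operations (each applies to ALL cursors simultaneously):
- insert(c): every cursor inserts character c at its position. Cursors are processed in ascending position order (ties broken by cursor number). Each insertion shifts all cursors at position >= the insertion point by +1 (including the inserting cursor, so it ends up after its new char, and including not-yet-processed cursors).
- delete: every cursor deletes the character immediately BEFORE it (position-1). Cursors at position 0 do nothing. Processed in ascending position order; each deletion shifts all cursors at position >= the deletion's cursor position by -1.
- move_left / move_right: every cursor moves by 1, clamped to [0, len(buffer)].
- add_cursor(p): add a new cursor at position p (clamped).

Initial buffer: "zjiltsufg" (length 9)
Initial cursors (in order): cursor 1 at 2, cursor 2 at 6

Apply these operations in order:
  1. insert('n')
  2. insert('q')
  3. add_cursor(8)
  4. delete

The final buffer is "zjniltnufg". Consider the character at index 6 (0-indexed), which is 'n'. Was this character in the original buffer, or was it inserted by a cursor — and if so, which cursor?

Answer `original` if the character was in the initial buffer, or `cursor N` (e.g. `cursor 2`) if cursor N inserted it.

After op 1 (insert('n')): buffer="zjniltsnufg" (len 11), cursors c1@3 c2@8, authorship ..1....2...
After op 2 (insert('q')): buffer="zjnqiltsnqufg" (len 13), cursors c1@4 c2@10, authorship ..11....22...
After op 3 (add_cursor(8)): buffer="zjnqiltsnqufg" (len 13), cursors c1@4 c3@8 c2@10, authorship ..11....22...
After op 4 (delete): buffer="zjniltnufg" (len 10), cursors c1@3 c3@6 c2@7, authorship ..1...2...
Authorship (.=original, N=cursor N): . . 1 . . . 2 . . .
Index 6: author = 2

Answer: cursor 2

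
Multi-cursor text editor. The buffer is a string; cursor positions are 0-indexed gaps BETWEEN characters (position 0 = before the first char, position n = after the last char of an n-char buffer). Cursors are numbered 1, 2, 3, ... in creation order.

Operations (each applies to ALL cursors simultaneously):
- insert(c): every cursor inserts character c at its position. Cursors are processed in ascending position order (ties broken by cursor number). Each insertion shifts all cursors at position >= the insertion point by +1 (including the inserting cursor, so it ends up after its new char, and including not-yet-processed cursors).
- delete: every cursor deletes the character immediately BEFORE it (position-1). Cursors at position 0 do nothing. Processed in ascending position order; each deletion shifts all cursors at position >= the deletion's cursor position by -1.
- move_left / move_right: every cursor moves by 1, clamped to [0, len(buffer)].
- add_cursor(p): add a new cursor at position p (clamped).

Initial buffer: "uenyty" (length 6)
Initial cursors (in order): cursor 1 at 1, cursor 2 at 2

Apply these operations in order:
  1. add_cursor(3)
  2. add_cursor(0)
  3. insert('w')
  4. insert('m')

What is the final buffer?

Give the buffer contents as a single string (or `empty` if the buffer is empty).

Answer: wmuwmewmnwmyty

Derivation:
After op 1 (add_cursor(3)): buffer="uenyty" (len 6), cursors c1@1 c2@2 c3@3, authorship ......
After op 2 (add_cursor(0)): buffer="uenyty" (len 6), cursors c4@0 c1@1 c2@2 c3@3, authorship ......
After op 3 (insert('w')): buffer="wuwewnwyty" (len 10), cursors c4@1 c1@3 c2@5 c3@7, authorship 4.1.2.3...
After op 4 (insert('m')): buffer="wmuwmewmnwmyty" (len 14), cursors c4@2 c1@5 c2@8 c3@11, authorship 44.11.22.33...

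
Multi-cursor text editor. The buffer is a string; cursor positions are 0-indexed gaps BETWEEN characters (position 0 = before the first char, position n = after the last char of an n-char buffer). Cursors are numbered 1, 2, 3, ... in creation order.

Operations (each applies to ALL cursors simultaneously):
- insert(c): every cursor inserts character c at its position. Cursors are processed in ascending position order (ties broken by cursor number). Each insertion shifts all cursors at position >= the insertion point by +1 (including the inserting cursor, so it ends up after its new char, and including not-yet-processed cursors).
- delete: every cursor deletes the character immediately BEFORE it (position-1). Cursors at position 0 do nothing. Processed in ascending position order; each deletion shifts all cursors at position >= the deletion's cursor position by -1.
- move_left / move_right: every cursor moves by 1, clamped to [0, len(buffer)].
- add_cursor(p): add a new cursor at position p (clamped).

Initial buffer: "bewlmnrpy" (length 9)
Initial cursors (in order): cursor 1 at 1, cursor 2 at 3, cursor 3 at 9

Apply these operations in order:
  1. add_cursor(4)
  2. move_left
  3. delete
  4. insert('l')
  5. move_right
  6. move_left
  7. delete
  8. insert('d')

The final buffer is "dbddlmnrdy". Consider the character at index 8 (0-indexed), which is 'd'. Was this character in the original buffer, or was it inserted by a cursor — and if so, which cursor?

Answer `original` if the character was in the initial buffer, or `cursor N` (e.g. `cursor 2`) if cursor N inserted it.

After op 1 (add_cursor(4)): buffer="bewlmnrpy" (len 9), cursors c1@1 c2@3 c4@4 c3@9, authorship .........
After op 2 (move_left): buffer="bewlmnrpy" (len 9), cursors c1@0 c2@2 c4@3 c3@8, authorship .........
After op 3 (delete): buffer="blmnry" (len 6), cursors c1@0 c2@1 c4@1 c3@5, authorship ......
After op 4 (insert('l')): buffer="lblllmnrly" (len 10), cursors c1@1 c2@4 c4@4 c3@9, authorship 1.24....3.
After op 5 (move_right): buffer="lblllmnrly" (len 10), cursors c1@2 c2@5 c4@5 c3@10, authorship 1.24....3.
After op 6 (move_left): buffer="lblllmnrly" (len 10), cursors c1@1 c2@4 c4@4 c3@9, authorship 1.24....3.
After op 7 (delete): buffer="blmnry" (len 6), cursors c1@0 c2@1 c4@1 c3@5, authorship ......
After op 8 (insert('d')): buffer="dbddlmnrdy" (len 10), cursors c1@1 c2@4 c4@4 c3@9, authorship 1.24....3.
Authorship (.=original, N=cursor N): 1 . 2 4 . . . . 3 .
Index 8: author = 3

Answer: cursor 3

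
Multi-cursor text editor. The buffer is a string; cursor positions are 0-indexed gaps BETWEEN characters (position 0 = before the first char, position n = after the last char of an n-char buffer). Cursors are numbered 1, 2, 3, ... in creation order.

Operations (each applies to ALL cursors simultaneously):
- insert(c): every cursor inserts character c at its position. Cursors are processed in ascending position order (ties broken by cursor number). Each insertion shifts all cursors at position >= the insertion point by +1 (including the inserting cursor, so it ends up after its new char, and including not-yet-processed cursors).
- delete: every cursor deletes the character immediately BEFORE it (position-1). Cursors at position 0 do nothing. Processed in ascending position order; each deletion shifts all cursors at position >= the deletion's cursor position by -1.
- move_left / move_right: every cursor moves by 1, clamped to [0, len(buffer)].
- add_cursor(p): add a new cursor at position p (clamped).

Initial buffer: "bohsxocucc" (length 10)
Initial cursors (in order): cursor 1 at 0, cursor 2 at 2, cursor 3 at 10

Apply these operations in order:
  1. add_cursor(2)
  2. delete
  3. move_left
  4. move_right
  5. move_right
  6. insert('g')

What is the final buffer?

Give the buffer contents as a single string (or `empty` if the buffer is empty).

Answer: hsgggxocucg

Derivation:
After op 1 (add_cursor(2)): buffer="bohsxocucc" (len 10), cursors c1@0 c2@2 c4@2 c3@10, authorship ..........
After op 2 (delete): buffer="hsxocuc" (len 7), cursors c1@0 c2@0 c4@0 c3@7, authorship .......
After op 3 (move_left): buffer="hsxocuc" (len 7), cursors c1@0 c2@0 c4@0 c3@6, authorship .......
After op 4 (move_right): buffer="hsxocuc" (len 7), cursors c1@1 c2@1 c4@1 c3@7, authorship .......
After op 5 (move_right): buffer="hsxocuc" (len 7), cursors c1@2 c2@2 c4@2 c3@7, authorship .......
After op 6 (insert('g')): buffer="hsgggxocucg" (len 11), cursors c1@5 c2@5 c4@5 c3@11, authorship ..124.....3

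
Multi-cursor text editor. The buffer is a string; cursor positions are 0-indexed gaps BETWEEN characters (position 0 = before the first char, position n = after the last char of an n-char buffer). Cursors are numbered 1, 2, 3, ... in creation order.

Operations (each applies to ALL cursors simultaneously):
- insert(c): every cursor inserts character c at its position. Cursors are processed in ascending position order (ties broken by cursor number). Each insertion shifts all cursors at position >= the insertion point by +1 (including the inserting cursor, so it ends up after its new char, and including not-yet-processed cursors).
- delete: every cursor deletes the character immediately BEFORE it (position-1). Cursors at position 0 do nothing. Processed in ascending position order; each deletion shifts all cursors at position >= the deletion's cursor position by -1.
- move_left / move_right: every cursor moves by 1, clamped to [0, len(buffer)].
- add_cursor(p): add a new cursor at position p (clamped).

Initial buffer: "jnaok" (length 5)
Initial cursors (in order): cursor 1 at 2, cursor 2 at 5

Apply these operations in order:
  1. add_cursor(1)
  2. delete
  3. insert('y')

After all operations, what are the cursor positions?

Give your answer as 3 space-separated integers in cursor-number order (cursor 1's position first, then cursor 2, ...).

After op 1 (add_cursor(1)): buffer="jnaok" (len 5), cursors c3@1 c1@2 c2@5, authorship .....
After op 2 (delete): buffer="ao" (len 2), cursors c1@0 c3@0 c2@2, authorship ..
After op 3 (insert('y')): buffer="yyaoy" (len 5), cursors c1@2 c3@2 c2@5, authorship 13..2

Answer: 2 5 2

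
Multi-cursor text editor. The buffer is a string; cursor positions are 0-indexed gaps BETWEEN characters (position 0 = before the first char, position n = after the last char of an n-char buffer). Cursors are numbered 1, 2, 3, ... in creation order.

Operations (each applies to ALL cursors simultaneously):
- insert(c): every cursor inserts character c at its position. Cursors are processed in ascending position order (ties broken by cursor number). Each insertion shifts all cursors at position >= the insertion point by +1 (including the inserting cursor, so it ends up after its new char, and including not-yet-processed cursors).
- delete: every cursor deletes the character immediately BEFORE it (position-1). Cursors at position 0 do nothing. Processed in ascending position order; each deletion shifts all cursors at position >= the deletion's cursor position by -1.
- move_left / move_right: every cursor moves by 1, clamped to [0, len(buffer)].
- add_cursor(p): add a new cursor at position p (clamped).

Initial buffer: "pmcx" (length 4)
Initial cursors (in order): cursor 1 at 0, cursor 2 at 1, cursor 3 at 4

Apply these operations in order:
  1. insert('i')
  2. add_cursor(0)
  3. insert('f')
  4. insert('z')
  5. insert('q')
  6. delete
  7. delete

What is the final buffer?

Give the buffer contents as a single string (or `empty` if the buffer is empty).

Answer: fifpifmcxif

Derivation:
After op 1 (insert('i')): buffer="ipimcxi" (len 7), cursors c1@1 c2@3 c3@7, authorship 1.2...3
After op 2 (add_cursor(0)): buffer="ipimcxi" (len 7), cursors c4@0 c1@1 c2@3 c3@7, authorship 1.2...3
After op 3 (insert('f')): buffer="fifpifmcxif" (len 11), cursors c4@1 c1@3 c2@6 c3@11, authorship 411.22...33
After op 4 (insert('z')): buffer="fzifzpifzmcxifz" (len 15), cursors c4@2 c1@5 c2@9 c3@15, authorship 44111.222...333
After op 5 (insert('q')): buffer="fzqifzqpifzqmcxifzq" (len 19), cursors c4@3 c1@7 c2@12 c3@19, authorship 4441111.2222...3333
After op 6 (delete): buffer="fzifzpifzmcxifz" (len 15), cursors c4@2 c1@5 c2@9 c3@15, authorship 44111.222...333
After op 7 (delete): buffer="fifpifmcxif" (len 11), cursors c4@1 c1@3 c2@6 c3@11, authorship 411.22...33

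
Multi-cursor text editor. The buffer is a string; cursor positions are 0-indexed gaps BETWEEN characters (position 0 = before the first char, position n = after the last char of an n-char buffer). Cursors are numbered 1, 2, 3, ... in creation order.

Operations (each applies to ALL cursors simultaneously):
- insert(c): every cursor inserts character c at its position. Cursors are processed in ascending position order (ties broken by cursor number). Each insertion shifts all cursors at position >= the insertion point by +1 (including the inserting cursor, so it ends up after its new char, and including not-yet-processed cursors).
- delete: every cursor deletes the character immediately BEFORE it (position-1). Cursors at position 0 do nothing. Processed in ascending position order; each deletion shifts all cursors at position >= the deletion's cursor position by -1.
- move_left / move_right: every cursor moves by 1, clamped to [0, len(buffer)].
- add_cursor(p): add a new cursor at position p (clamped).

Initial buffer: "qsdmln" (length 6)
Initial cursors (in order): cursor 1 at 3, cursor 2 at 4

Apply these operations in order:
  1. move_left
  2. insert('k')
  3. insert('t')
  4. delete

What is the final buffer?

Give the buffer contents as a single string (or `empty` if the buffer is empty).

Answer: qskdkmln

Derivation:
After op 1 (move_left): buffer="qsdmln" (len 6), cursors c1@2 c2@3, authorship ......
After op 2 (insert('k')): buffer="qskdkmln" (len 8), cursors c1@3 c2@5, authorship ..1.2...
After op 3 (insert('t')): buffer="qsktdktmln" (len 10), cursors c1@4 c2@7, authorship ..11.22...
After op 4 (delete): buffer="qskdkmln" (len 8), cursors c1@3 c2@5, authorship ..1.2...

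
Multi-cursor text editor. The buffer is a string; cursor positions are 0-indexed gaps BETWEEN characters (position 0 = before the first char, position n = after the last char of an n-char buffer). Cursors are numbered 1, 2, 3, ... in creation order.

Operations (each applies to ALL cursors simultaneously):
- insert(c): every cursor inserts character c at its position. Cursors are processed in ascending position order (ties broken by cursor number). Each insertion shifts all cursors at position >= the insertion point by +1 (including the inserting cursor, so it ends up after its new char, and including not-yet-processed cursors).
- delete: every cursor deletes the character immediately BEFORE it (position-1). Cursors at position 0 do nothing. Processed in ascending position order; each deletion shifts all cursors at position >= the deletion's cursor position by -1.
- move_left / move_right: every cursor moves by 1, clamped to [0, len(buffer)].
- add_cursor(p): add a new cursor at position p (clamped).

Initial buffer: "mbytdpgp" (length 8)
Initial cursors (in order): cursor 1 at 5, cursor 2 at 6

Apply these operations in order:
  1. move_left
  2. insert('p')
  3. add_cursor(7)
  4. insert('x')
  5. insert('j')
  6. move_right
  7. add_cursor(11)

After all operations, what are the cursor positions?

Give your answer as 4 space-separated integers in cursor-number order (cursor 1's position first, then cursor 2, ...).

After op 1 (move_left): buffer="mbytdpgp" (len 8), cursors c1@4 c2@5, authorship ........
After op 2 (insert('p')): buffer="mbytpdppgp" (len 10), cursors c1@5 c2@7, authorship ....1.2...
After op 3 (add_cursor(7)): buffer="mbytpdppgp" (len 10), cursors c1@5 c2@7 c3@7, authorship ....1.2...
After op 4 (insert('x')): buffer="mbytpxdpxxpgp" (len 13), cursors c1@6 c2@10 c3@10, authorship ....11.223...
After op 5 (insert('j')): buffer="mbytpxjdpxxjjpgp" (len 16), cursors c1@7 c2@13 c3@13, authorship ....111.22323...
After op 6 (move_right): buffer="mbytpxjdpxxjjpgp" (len 16), cursors c1@8 c2@14 c3@14, authorship ....111.22323...
After op 7 (add_cursor(11)): buffer="mbytpxjdpxxjjpgp" (len 16), cursors c1@8 c4@11 c2@14 c3@14, authorship ....111.22323...

Answer: 8 14 14 11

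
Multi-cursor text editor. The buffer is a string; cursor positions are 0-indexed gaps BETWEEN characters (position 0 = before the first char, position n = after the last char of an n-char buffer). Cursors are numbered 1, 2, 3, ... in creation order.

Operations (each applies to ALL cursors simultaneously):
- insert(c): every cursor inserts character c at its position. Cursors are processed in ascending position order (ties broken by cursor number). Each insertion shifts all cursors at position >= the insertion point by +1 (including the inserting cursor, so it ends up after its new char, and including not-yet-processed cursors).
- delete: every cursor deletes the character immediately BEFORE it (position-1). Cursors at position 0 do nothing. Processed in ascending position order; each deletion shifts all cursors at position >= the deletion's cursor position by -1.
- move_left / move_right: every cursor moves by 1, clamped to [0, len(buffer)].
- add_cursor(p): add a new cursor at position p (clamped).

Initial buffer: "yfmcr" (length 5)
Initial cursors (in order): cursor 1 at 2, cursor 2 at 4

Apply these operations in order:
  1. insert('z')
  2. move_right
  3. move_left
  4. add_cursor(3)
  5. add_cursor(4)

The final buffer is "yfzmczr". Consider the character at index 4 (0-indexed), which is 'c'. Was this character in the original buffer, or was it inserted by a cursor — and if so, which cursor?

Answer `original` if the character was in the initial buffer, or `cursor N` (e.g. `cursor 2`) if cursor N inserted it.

Answer: original

Derivation:
After op 1 (insert('z')): buffer="yfzmczr" (len 7), cursors c1@3 c2@6, authorship ..1..2.
After op 2 (move_right): buffer="yfzmczr" (len 7), cursors c1@4 c2@7, authorship ..1..2.
After op 3 (move_left): buffer="yfzmczr" (len 7), cursors c1@3 c2@6, authorship ..1..2.
After op 4 (add_cursor(3)): buffer="yfzmczr" (len 7), cursors c1@3 c3@3 c2@6, authorship ..1..2.
After op 5 (add_cursor(4)): buffer="yfzmczr" (len 7), cursors c1@3 c3@3 c4@4 c2@6, authorship ..1..2.
Authorship (.=original, N=cursor N): . . 1 . . 2 .
Index 4: author = original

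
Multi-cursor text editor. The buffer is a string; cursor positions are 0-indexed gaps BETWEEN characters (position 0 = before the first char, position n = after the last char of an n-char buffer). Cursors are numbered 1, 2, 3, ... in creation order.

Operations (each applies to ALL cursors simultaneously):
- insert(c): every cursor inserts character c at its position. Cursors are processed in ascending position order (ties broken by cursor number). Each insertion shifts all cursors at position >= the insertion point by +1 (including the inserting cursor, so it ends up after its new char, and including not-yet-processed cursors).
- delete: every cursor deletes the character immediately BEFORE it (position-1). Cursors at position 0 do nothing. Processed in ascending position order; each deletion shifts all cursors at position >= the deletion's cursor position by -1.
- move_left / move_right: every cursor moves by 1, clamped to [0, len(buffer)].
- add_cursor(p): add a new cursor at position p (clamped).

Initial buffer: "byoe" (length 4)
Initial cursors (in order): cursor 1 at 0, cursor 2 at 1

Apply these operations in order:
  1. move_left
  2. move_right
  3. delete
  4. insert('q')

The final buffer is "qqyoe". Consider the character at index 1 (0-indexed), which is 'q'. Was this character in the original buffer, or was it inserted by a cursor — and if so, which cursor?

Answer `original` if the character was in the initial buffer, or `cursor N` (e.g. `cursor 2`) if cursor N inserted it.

Answer: cursor 2

Derivation:
After op 1 (move_left): buffer="byoe" (len 4), cursors c1@0 c2@0, authorship ....
After op 2 (move_right): buffer="byoe" (len 4), cursors c1@1 c2@1, authorship ....
After op 3 (delete): buffer="yoe" (len 3), cursors c1@0 c2@0, authorship ...
After op 4 (insert('q')): buffer="qqyoe" (len 5), cursors c1@2 c2@2, authorship 12...
Authorship (.=original, N=cursor N): 1 2 . . .
Index 1: author = 2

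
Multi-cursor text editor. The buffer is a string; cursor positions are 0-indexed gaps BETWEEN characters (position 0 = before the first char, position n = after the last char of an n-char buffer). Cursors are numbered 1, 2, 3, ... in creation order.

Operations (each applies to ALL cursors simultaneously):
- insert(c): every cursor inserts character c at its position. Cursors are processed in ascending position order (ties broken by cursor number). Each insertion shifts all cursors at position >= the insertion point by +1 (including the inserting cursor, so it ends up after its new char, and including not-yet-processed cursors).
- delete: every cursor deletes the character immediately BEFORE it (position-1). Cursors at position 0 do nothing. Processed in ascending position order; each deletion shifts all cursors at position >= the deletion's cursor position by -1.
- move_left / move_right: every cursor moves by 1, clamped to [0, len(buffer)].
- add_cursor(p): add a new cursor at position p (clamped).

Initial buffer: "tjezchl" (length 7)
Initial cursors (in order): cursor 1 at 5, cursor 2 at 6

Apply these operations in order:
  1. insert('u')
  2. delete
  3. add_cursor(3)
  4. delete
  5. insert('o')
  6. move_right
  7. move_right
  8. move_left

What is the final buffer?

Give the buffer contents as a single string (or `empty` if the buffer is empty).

Answer: tjozool

Derivation:
After op 1 (insert('u')): buffer="tjezcuhul" (len 9), cursors c1@6 c2@8, authorship .....1.2.
After op 2 (delete): buffer="tjezchl" (len 7), cursors c1@5 c2@6, authorship .......
After op 3 (add_cursor(3)): buffer="tjezchl" (len 7), cursors c3@3 c1@5 c2@6, authorship .......
After op 4 (delete): buffer="tjzl" (len 4), cursors c3@2 c1@3 c2@3, authorship ....
After op 5 (insert('o')): buffer="tjozool" (len 7), cursors c3@3 c1@6 c2@6, authorship ..3.12.
After op 6 (move_right): buffer="tjozool" (len 7), cursors c3@4 c1@7 c2@7, authorship ..3.12.
After op 7 (move_right): buffer="tjozool" (len 7), cursors c3@5 c1@7 c2@7, authorship ..3.12.
After op 8 (move_left): buffer="tjozool" (len 7), cursors c3@4 c1@6 c2@6, authorship ..3.12.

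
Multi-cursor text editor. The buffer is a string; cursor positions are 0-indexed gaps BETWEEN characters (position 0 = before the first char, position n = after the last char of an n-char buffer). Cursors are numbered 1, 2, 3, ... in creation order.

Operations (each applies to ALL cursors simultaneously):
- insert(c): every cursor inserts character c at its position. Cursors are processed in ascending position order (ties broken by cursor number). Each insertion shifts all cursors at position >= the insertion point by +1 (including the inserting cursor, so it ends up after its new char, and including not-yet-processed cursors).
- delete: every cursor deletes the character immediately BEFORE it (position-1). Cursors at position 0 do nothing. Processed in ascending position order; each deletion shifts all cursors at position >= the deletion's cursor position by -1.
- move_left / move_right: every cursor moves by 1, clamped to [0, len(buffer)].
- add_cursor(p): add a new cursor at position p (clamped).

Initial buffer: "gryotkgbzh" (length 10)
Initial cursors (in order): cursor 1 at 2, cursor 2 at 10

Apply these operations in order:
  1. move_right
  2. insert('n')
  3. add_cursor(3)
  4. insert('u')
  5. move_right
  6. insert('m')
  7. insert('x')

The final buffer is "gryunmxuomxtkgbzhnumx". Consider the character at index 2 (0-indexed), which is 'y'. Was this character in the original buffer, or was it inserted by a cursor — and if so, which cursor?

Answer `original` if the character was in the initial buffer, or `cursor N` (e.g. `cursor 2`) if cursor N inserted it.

After op 1 (move_right): buffer="gryotkgbzh" (len 10), cursors c1@3 c2@10, authorship ..........
After op 2 (insert('n')): buffer="grynotkgbzhn" (len 12), cursors c1@4 c2@12, authorship ...1.......2
After op 3 (add_cursor(3)): buffer="grynotkgbzhn" (len 12), cursors c3@3 c1@4 c2@12, authorship ...1.......2
After op 4 (insert('u')): buffer="gryunuotkgbzhnu" (len 15), cursors c3@4 c1@6 c2@15, authorship ...311.......22
After op 5 (move_right): buffer="gryunuotkgbzhnu" (len 15), cursors c3@5 c1@7 c2@15, authorship ...311.......22
After op 6 (insert('m')): buffer="gryunmuomtkgbzhnum" (len 18), cursors c3@6 c1@9 c2@18, authorship ...3131.1......222
After op 7 (insert('x')): buffer="gryunmxuomxtkgbzhnumx" (len 21), cursors c3@7 c1@11 c2@21, authorship ...31331.11......2222
Authorship (.=original, N=cursor N): . . . 3 1 3 3 1 . 1 1 . . . . . . 2 2 2 2
Index 2: author = original

Answer: original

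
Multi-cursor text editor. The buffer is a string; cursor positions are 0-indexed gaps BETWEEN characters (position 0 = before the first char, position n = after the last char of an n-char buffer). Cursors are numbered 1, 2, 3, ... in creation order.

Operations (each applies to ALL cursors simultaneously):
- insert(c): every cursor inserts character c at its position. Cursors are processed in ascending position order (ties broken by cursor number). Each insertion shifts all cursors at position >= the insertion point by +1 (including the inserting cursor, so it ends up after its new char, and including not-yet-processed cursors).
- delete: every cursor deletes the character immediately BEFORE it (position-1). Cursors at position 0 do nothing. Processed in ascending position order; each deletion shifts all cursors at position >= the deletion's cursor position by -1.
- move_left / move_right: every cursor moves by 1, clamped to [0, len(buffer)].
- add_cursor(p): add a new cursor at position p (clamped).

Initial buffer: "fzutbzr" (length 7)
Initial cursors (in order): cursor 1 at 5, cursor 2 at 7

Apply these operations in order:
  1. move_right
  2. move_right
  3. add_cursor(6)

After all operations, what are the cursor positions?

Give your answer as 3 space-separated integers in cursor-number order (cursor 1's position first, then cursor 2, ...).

Answer: 7 7 6

Derivation:
After op 1 (move_right): buffer="fzutbzr" (len 7), cursors c1@6 c2@7, authorship .......
After op 2 (move_right): buffer="fzutbzr" (len 7), cursors c1@7 c2@7, authorship .......
After op 3 (add_cursor(6)): buffer="fzutbzr" (len 7), cursors c3@6 c1@7 c2@7, authorship .......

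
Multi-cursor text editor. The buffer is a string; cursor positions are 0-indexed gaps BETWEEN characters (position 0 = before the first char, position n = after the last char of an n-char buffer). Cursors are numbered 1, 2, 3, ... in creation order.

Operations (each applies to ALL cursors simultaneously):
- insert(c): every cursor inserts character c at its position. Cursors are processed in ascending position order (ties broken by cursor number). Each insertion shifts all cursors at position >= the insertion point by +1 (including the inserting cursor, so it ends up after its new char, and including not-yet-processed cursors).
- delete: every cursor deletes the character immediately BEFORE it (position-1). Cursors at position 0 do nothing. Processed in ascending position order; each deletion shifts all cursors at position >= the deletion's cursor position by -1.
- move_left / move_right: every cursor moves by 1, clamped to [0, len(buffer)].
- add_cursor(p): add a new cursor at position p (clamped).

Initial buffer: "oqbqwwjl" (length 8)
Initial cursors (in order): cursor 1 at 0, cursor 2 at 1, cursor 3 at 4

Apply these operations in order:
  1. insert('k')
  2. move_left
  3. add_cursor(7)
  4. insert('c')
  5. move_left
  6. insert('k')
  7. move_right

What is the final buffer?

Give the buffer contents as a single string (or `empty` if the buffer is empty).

Answer: kckokckqbqkckkcwwjl

Derivation:
After op 1 (insert('k')): buffer="kokqbqkwwjl" (len 11), cursors c1@1 c2@3 c3@7, authorship 1.2...3....
After op 2 (move_left): buffer="kokqbqkwwjl" (len 11), cursors c1@0 c2@2 c3@6, authorship 1.2...3....
After op 3 (add_cursor(7)): buffer="kokqbqkwwjl" (len 11), cursors c1@0 c2@2 c3@6 c4@7, authorship 1.2...3....
After op 4 (insert('c')): buffer="ckockqbqckcwwjl" (len 15), cursors c1@1 c2@4 c3@9 c4@11, authorship 11.22...334....
After op 5 (move_left): buffer="ckockqbqckcwwjl" (len 15), cursors c1@0 c2@3 c3@8 c4@10, authorship 11.22...334....
After op 6 (insert('k')): buffer="kckokckqbqkckkcwwjl" (len 19), cursors c1@1 c2@5 c3@11 c4@14, authorship 111.222...33344....
After op 7 (move_right): buffer="kckokckqbqkckkcwwjl" (len 19), cursors c1@2 c2@6 c3@12 c4@15, authorship 111.222...33344....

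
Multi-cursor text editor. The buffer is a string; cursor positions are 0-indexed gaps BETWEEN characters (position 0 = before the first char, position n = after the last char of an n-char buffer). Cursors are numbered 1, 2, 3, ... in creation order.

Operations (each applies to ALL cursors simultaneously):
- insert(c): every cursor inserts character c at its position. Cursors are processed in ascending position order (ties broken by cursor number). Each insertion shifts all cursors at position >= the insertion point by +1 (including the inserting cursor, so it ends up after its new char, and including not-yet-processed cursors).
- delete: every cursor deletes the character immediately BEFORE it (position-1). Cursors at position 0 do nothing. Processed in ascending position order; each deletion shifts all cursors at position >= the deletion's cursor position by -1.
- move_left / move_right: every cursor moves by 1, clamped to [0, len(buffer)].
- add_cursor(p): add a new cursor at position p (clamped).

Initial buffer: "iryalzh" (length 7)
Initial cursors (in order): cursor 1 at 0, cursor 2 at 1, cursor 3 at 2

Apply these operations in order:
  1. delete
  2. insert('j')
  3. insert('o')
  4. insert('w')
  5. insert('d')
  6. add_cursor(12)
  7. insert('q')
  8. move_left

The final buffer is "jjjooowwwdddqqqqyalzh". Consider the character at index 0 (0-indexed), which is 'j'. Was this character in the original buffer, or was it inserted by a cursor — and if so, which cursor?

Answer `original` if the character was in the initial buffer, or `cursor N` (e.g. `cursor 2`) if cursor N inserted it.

After op 1 (delete): buffer="yalzh" (len 5), cursors c1@0 c2@0 c3@0, authorship .....
After op 2 (insert('j')): buffer="jjjyalzh" (len 8), cursors c1@3 c2@3 c3@3, authorship 123.....
After op 3 (insert('o')): buffer="jjjoooyalzh" (len 11), cursors c1@6 c2@6 c3@6, authorship 123123.....
After op 4 (insert('w')): buffer="jjjooowwwyalzh" (len 14), cursors c1@9 c2@9 c3@9, authorship 123123123.....
After op 5 (insert('d')): buffer="jjjooowwwdddyalzh" (len 17), cursors c1@12 c2@12 c3@12, authorship 123123123123.....
After op 6 (add_cursor(12)): buffer="jjjooowwwdddyalzh" (len 17), cursors c1@12 c2@12 c3@12 c4@12, authorship 123123123123.....
After op 7 (insert('q')): buffer="jjjooowwwdddqqqqyalzh" (len 21), cursors c1@16 c2@16 c3@16 c4@16, authorship 1231231231231234.....
After op 8 (move_left): buffer="jjjooowwwdddqqqqyalzh" (len 21), cursors c1@15 c2@15 c3@15 c4@15, authorship 1231231231231234.....
Authorship (.=original, N=cursor N): 1 2 3 1 2 3 1 2 3 1 2 3 1 2 3 4 . . . . .
Index 0: author = 1

Answer: cursor 1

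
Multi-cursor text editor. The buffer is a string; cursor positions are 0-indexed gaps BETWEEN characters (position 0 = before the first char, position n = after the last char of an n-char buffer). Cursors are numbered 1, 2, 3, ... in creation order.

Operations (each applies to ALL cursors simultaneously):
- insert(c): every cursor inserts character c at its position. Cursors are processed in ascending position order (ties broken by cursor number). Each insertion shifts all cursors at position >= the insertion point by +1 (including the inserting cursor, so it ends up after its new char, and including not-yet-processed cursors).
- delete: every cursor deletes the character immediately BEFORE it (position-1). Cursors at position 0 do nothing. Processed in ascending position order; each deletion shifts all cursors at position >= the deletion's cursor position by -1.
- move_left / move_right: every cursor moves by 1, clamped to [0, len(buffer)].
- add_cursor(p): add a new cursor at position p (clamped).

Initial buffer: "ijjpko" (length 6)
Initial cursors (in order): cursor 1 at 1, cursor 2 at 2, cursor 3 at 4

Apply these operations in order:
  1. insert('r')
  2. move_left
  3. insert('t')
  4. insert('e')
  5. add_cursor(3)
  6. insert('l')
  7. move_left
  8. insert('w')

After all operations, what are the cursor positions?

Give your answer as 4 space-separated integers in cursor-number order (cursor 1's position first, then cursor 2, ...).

After op 1 (insert('r')): buffer="irjrjprko" (len 9), cursors c1@2 c2@4 c3@7, authorship .1.2..3..
After op 2 (move_left): buffer="irjrjprko" (len 9), cursors c1@1 c2@3 c3@6, authorship .1.2..3..
After op 3 (insert('t')): buffer="itrjtrjptrko" (len 12), cursors c1@2 c2@5 c3@9, authorship .11.22..33..
After op 4 (insert('e')): buffer="iterjterjpterko" (len 15), cursors c1@3 c2@7 c3@12, authorship .111.222..333..
After op 5 (add_cursor(3)): buffer="iterjterjpterko" (len 15), cursors c1@3 c4@3 c2@7 c3@12, authorship .111.222..333..
After op 6 (insert('l')): buffer="itellrjtelrjptelrko" (len 19), cursors c1@5 c4@5 c2@10 c3@16, authorship .11141.2222..3333..
After op 7 (move_left): buffer="itellrjtelrjptelrko" (len 19), cursors c1@4 c4@4 c2@9 c3@15, authorship .11141.2222..3333..
After op 8 (insert('w')): buffer="itelwwlrjtewlrjptewlrko" (len 23), cursors c1@6 c4@6 c2@12 c3@19, authorship .1111441.22222..33333..

Answer: 6 12 19 6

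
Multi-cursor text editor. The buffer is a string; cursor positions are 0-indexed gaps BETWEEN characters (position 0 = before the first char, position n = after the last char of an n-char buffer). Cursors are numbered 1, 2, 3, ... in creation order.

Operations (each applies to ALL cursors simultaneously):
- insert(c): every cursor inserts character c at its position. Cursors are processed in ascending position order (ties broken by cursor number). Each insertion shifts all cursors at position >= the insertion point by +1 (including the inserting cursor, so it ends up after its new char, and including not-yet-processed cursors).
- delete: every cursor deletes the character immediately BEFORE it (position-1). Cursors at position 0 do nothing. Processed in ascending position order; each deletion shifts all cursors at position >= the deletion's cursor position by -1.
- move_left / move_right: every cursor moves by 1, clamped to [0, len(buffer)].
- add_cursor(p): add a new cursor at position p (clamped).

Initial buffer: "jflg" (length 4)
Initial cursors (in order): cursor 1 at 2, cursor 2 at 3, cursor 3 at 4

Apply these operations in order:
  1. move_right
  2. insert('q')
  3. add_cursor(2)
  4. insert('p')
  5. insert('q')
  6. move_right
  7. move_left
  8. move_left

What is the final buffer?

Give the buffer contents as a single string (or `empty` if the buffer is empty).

After op 1 (move_right): buffer="jflg" (len 4), cursors c1@3 c2@4 c3@4, authorship ....
After op 2 (insert('q')): buffer="jflqgqq" (len 7), cursors c1@4 c2@7 c3@7, authorship ...1.23
After op 3 (add_cursor(2)): buffer="jflqgqq" (len 7), cursors c4@2 c1@4 c2@7 c3@7, authorship ...1.23
After op 4 (insert('p')): buffer="jfplqpgqqpp" (len 11), cursors c4@3 c1@6 c2@11 c3@11, authorship ..4.11.2323
After op 5 (insert('q')): buffer="jfpqlqpqgqqppqq" (len 15), cursors c4@4 c1@8 c2@15 c3@15, authorship ..44.111.232323
After op 6 (move_right): buffer="jfpqlqpqgqqppqq" (len 15), cursors c4@5 c1@9 c2@15 c3@15, authorship ..44.111.232323
After op 7 (move_left): buffer="jfpqlqpqgqqppqq" (len 15), cursors c4@4 c1@8 c2@14 c3@14, authorship ..44.111.232323
After op 8 (move_left): buffer="jfpqlqpqgqqppqq" (len 15), cursors c4@3 c1@7 c2@13 c3@13, authorship ..44.111.232323

Answer: jfpqlqpqgqqppqq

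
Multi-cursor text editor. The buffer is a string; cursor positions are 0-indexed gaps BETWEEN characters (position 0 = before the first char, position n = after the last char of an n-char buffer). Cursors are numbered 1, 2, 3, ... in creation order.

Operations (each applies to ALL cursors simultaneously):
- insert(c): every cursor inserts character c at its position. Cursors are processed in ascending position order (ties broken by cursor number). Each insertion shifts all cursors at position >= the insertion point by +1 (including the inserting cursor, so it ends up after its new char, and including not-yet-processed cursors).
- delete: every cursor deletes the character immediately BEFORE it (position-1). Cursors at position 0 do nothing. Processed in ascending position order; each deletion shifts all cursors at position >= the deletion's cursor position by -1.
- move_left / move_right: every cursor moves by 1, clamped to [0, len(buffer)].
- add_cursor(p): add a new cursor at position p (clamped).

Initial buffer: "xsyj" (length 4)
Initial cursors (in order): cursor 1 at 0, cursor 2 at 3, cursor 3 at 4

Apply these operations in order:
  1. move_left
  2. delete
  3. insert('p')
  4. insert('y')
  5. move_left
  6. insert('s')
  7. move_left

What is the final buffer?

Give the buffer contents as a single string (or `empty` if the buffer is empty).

After op 1 (move_left): buffer="xsyj" (len 4), cursors c1@0 c2@2 c3@3, authorship ....
After op 2 (delete): buffer="xj" (len 2), cursors c1@0 c2@1 c3@1, authorship ..
After op 3 (insert('p')): buffer="pxppj" (len 5), cursors c1@1 c2@4 c3@4, authorship 1.23.
After op 4 (insert('y')): buffer="pyxppyyj" (len 8), cursors c1@2 c2@7 c3@7, authorship 11.2323.
After op 5 (move_left): buffer="pyxppyyj" (len 8), cursors c1@1 c2@6 c3@6, authorship 11.2323.
After op 6 (insert('s')): buffer="psyxppyssyj" (len 11), cursors c1@2 c2@9 c3@9, authorship 111.232233.
After op 7 (move_left): buffer="psyxppyssyj" (len 11), cursors c1@1 c2@8 c3@8, authorship 111.232233.

Answer: psyxppyssyj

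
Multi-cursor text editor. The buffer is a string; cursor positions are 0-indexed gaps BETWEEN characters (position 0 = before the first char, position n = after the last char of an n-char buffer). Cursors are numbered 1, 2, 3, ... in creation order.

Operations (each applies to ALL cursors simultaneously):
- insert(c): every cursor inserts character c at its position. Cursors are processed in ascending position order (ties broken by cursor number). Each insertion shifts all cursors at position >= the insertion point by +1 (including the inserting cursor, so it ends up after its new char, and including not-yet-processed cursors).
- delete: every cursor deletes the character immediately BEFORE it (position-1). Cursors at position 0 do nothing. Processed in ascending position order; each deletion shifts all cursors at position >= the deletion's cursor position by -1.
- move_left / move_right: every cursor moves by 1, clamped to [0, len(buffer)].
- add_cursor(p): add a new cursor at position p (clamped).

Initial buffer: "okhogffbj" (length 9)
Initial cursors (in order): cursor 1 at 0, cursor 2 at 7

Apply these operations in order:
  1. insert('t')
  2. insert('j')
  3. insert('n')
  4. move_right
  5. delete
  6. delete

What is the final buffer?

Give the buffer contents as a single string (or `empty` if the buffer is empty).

After op 1 (insert('t')): buffer="tokhogfftbj" (len 11), cursors c1@1 c2@9, authorship 1.......2..
After op 2 (insert('j')): buffer="tjokhogfftjbj" (len 13), cursors c1@2 c2@11, authorship 11.......22..
After op 3 (insert('n')): buffer="tjnokhogfftjnbj" (len 15), cursors c1@3 c2@13, authorship 111.......222..
After op 4 (move_right): buffer="tjnokhogfftjnbj" (len 15), cursors c1@4 c2@14, authorship 111.......222..
After op 5 (delete): buffer="tjnkhogfftjnj" (len 13), cursors c1@3 c2@12, authorship 111......222.
After op 6 (delete): buffer="tjkhogfftjj" (len 11), cursors c1@2 c2@10, authorship 11......22.

Answer: tjkhogfftjj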